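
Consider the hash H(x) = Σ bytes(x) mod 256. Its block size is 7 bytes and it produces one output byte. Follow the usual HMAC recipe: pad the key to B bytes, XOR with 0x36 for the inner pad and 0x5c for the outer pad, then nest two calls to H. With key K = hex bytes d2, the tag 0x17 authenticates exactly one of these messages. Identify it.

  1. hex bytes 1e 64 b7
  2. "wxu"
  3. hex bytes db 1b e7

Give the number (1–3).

1

Key hex bytes d2 is 1 byte ≤ B = 7; zero-pad to 7 bytes: K' = d2 00 00 00 00 00 00.
K' ⊕ ipad = e4 36 36 36 36 36 36; K' ⊕ opad = 8e 5c 5c 5c 5c 5c 5c.
m1: inner = H(e4 36 36 36 36 36 36 1e 64 b7) = 61; tag = H(8e 5c 5c 5c 5c 5c 5c 61) = 17 ← matches
m2: inner = H(e4 36 36 36 36 36 36 77 78 75) = 8c; tag = H(8e 5c 5c 5c 5c 5c 5c 8c) = 42
m3: inner = H(e4 36 36 36 36 36 36 db 1b e7) = 05; tag = H(8e 5c 5c 5c 5c 5c 5c 05) = bb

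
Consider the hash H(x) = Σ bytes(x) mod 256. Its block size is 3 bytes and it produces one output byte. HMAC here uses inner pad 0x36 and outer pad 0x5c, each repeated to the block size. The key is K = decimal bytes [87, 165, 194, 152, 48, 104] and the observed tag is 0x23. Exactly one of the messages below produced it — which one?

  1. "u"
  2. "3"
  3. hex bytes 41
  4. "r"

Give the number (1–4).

Key decimal bytes [87, 165, 194, 152, 48, 104] = 57 a5 c2 98 30 68 is 6 bytes > B = 3, so hash it first: H(key) = ee, then zero-pad to 3 bytes: K' = ee 00 00.
K' ⊕ ipad = d8 36 36; K' ⊕ opad = b2 5c 5c.
m1: inner = H(d8 36 36 75) = b9; tag = H(b2 5c 5c b9) = 23 ← matches
m2: inner = H(d8 36 36 33) = 77; tag = H(b2 5c 5c 77) = e1
m3: inner = H(d8 36 36 41) = 85; tag = H(b2 5c 5c 85) = ef
m4: inner = H(d8 36 36 72) = b6; tag = H(b2 5c 5c b6) = 20

1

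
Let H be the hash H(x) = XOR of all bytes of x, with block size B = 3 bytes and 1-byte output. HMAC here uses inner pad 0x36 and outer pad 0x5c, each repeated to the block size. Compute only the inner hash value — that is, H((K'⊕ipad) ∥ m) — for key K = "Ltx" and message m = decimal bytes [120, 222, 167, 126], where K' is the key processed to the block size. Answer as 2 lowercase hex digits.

09

Key "Ltx" = 4c 74 78 is exactly B = 3 bytes: K' = 4c 74 78.
K' ⊕ ipad = 7a 42 4e.
Inner input = 7a 42 4e ∥ 78 de a7 7e.
Inner hash: XOR 7a⊕42⊕4e⊕78⊕de⊕a7⊕7e = 09.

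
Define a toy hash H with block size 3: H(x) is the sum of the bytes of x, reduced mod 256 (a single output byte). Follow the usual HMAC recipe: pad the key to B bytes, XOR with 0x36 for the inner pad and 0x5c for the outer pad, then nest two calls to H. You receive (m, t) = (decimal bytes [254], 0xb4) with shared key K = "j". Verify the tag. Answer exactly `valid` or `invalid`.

Key "j" = 6a is 1 byte ≤ B = 3; zero-pad to 3 bytes: K' = 6a 00 00.
K' ⊕ ipad = 5c 36 36; K' ⊕ opad = 36 5c 5c.
Inner hash: sum = 92+54+54+254 = 454; mod 256 = 198 → c6.
Outer hash (recomputed tag): sum = 54+92+92+198 = 436; mod 256 = 180 → b4.
Recomputed tag = b4; claimed = b4 → match.

valid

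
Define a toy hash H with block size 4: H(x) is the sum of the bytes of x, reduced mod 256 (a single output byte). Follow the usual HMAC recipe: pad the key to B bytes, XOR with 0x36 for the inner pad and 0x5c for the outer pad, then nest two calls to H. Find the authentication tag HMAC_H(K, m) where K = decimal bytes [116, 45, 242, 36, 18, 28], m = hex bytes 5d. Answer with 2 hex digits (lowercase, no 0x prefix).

9f

Key decimal bytes [116, 45, 242, 36, 18, 28] = 74 2d f2 24 12 1c is 6 bytes > B = 4, so hash it first: H(key) = e5, then zero-pad to 4 bytes: K' = e5 00 00 00.
K' ⊕ ipad = d3 36 36 36.  K' ⊕ opad = b9 5c 5c 5c.
Inner input = (K'⊕ipad) ∥ m = d3 36 36 36 ∥ 5d.
Inner hash: sum = 211+54+54+54+93 = 466; mod 256 = 210 → d2.
Outer input = (K'⊕opad) ∥ inner = b9 5c 5c 5c ∥ d2.
Outer hash (tag): sum = 185+92+92+92+210 = 671; mod 256 = 159 → 9f.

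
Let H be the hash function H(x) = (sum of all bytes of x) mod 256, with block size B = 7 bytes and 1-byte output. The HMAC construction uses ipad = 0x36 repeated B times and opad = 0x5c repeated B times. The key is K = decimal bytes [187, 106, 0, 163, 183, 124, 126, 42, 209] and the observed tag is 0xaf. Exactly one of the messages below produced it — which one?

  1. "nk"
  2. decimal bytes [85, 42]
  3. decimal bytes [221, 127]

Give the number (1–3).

Key decimal bytes [187, 106, 0, 163, 183, 124, 126, 42, 209] = bb 6a 00 a3 b7 7c 7e 2a d1 is 9 bytes > B = 7, so hash it first: H(key) = 74, then zero-pad to 7 bytes: K' = 74 00 00 00 00 00 00.
K' ⊕ ipad = 42 36 36 36 36 36 36; K' ⊕ opad = 28 5c 5c 5c 5c 5c 5c.
m1: inner = H(42 36 36 36 36 36 36 6e 6b) = 5f; tag = H(28 5c 5c 5c 5c 5c 5c 5f) = af ← matches
m2: inner = H(42 36 36 36 36 36 36 55 2a) = 05; tag = H(28 5c 5c 5c 5c 5c 5c 05) = 55
m3: inner = H(42 36 36 36 36 36 36 dd 7f) = e2; tag = H(28 5c 5c 5c 5c 5c 5c e2) = 32

1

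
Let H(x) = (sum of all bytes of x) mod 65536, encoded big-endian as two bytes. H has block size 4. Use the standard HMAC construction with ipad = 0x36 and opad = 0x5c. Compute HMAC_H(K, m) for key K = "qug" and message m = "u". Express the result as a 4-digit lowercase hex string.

0174

Key "qug" = 71 75 67 is 3 bytes ≤ B = 4; zero-pad to 4 bytes: K' = 71 75 67 00.
K' ⊕ ipad = 47 43 51 36.  K' ⊕ opad = 2d 29 3b 5c.
Inner input = (K'⊕ipad) ∥ m = 47 43 51 36 ∥ 75.
Inner hash: sum = 71+67+81+54+117 = 390 → 01 86.
Outer input = (K'⊕opad) ∥ inner = 2d 29 3b 5c ∥ 01 86.
Outer hash (tag): sum = 45+41+59+92+1+134 = 372 → 01 74.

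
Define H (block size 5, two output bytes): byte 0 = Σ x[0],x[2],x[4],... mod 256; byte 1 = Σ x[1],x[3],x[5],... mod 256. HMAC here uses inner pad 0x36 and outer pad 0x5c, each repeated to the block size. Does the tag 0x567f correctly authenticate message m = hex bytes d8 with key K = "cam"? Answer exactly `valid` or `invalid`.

Key "cam" = 63 61 6d is 3 bytes ≤ B = 5; zero-pad to 5 bytes: K' = 63 61 6d 00 00.
K' ⊕ ipad = 55 57 5b 36 36; K' ⊕ opad = 3f 3d 31 5c 5c.
Inner hash: even-index sum = 230 mod 256 = 230; odd-index sum = 357 mod 256 = 101 → e6 65.
Outer hash (recomputed tag): even-index sum = 305 mod 256 = 49; odd-index sum = 383 mod 256 = 127 → 31 7f.
Recomputed tag = 317f; claimed = 567f → mismatch.

invalid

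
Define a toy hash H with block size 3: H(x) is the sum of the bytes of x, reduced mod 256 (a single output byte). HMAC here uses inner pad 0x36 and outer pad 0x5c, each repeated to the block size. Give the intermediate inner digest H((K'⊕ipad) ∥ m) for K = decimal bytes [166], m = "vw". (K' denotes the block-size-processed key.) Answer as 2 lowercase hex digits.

Key decimal bytes [166] = a6 is 1 byte ≤ B = 3; zero-pad to 3 bytes: K' = a6 00 00.
K' ⊕ ipad = 90 36 36.
Inner input = 90 36 36 ∥ 76 77.
Inner hash: sum = 144+54+54+118+119 = 489; mod 256 = 233 → e9.

e9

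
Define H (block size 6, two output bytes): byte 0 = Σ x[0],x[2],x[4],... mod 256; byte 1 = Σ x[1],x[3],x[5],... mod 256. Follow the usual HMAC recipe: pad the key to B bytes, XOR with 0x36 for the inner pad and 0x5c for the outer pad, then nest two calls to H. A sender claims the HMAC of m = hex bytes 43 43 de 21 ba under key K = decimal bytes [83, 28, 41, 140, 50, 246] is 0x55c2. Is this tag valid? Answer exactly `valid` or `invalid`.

valid

Key decimal bytes [83, 28, 41, 140, 50, 246] = 53 1c 29 8c 32 f6 is exactly B = 6 bytes: K' = 53 1c 29 8c 32 f6.
K' ⊕ ipad = 65 2a 1f ba 04 c0; K' ⊕ opad = 0f 40 75 d0 6e aa.
Inner hash: even-index sum = 611 mod 256 = 99; odd-index sum = 520 mod 256 = 8 → 63 08.
Outer hash (recomputed tag): even-index sum = 341 mod 256 = 85; odd-index sum = 450 mod 256 = 194 → 55 c2.
Recomputed tag = 55c2; claimed = 55c2 → match.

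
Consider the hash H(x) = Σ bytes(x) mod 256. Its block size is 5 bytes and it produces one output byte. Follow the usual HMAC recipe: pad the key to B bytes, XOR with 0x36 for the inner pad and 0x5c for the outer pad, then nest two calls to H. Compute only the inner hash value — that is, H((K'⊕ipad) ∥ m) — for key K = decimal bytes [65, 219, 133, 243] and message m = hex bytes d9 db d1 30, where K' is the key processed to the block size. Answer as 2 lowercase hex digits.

Key decimal bytes [65, 219, 133, 243] = 41 db 85 f3 is 4 bytes ≤ B = 5; zero-pad to 5 bytes: K' = 41 db 85 f3 00.
K' ⊕ ipad = 77 ed b3 c5 36.
Inner input = 77 ed b3 c5 36 ∥ d9 db d1 30.
Inner hash: sum = 119+237+179+197+54+217+219+209+48 = 1479; mod 256 = 199 → c7.

c7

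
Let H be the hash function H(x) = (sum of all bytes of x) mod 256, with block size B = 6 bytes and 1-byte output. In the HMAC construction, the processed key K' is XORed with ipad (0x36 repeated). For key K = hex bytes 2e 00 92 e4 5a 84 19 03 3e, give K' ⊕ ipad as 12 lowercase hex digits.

Key hex bytes 2e 00 92 e4 5a 84 19 03 3e is 9 bytes > B = 6, so hash it first: H(key) = dc, then zero-pad to 6 bytes: K' = dc 00 00 00 00 00.
XOR each byte with 0x36: dc⊕36=ea, 00⊕36=36, 00⊕36=36, 00⊕36=36, 00⊕36=36, 00⊕36=36.

ea3636363636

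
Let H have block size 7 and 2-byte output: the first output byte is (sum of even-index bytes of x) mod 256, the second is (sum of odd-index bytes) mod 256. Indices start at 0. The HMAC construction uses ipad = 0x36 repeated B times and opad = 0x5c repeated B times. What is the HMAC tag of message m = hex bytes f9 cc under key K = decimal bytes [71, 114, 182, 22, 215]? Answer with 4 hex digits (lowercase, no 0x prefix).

7fa8

Key decimal bytes [71, 114, 182, 22, 215] = 47 72 b6 16 d7 is 5 bytes ≤ B = 7; zero-pad to 7 bytes: K' = 47 72 b6 16 d7 00 00.
K' ⊕ ipad = 71 44 80 20 e1 36 36.  K' ⊕ opad = 1b 2e ea 4a 8b 5c 5c.
Inner input = (K'⊕ipad) ∥ m = 71 44 80 20 e1 36 36 ∥ f9 cc.
Inner hash: even-index sum = 724 mod 256 = 212; odd-index sum = 403 mod 256 = 147 → d4 93.
Outer input = (K'⊕opad) ∥ inner = 1b 2e ea 4a 8b 5c 5c ∥ d4 93.
Outer hash (tag): even-index sum = 639 mod 256 = 127; odd-index sum = 424 mod 256 = 168 → 7f a8.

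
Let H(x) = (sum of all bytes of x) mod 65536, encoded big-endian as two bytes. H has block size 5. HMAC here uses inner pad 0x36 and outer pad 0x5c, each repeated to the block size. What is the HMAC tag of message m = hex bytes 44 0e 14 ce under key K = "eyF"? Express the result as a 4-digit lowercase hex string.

Key "eyF" = 65 79 46 is 3 bytes ≤ B = 5; zero-pad to 5 bytes: K' = 65 79 46 00 00.
K' ⊕ ipad = 53 4f 70 36 36.  K' ⊕ opad = 39 25 1a 5c 5c.
Inner input = (K'⊕ipad) ∥ m = 53 4f 70 36 36 ∥ 44 0e 14 ce.
Inner hash: sum = 83+79+112+54+54+68+14+20+206 = 690 → 02 b2.
Outer input = (K'⊕opad) ∥ inner = 39 25 1a 5c 5c ∥ 02 b2.
Outer hash (tag): sum = 57+37+26+92+92+2+178 = 484 → 01 e4.

01e4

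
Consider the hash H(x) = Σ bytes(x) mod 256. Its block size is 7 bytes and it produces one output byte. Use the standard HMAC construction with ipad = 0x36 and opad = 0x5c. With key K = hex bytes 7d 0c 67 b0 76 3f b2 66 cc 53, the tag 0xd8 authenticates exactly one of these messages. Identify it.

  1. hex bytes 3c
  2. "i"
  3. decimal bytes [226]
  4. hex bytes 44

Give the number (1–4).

Key hex bytes 7d 0c 67 b0 76 3f b2 66 cc 53 is 10 bytes > B = 7, so hash it first: H(key) = 8c, then zero-pad to 7 bytes: K' = 8c 00 00 00 00 00 00.
K' ⊕ ipad = ba 36 36 36 36 36 36; K' ⊕ opad = d0 5c 5c 5c 5c 5c 5c.
m1: inner = H(ba 36 36 36 36 36 36 3c) = 3a; tag = H(d0 5c 5c 5c 5c 5c 5c 3a) = 32
m2: inner = H(ba 36 36 36 36 36 36 69) = 67; tag = H(d0 5c 5c 5c 5c 5c 5c 67) = 5f
m3: inner = H(ba 36 36 36 36 36 36 e2) = e0; tag = H(d0 5c 5c 5c 5c 5c 5c e0) = d8 ← matches
m4: inner = H(ba 36 36 36 36 36 36 44) = 42; tag = H(d0 5c 5c 5c 5c 5c 5c 42) = 3a

3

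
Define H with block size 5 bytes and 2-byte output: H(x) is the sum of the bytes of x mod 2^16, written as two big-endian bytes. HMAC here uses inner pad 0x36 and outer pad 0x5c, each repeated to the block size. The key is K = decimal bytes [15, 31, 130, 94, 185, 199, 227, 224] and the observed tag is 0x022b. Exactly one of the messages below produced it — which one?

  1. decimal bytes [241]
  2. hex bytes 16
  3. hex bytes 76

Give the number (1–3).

3

Key decimal bytes [15, 31, 130, 94, 185, 199, 227, 224] = 0f 1f 82 5e b9 c7 e3 e0 is 8 bytes > B = 5, so hash it first: H(key) = 04 51, then zero-pad to 5 bytes: K' = 04 51 00 00 00.
K' ⊕ ipad = 32 67 36 36 36; K' ⊕ opad = 58 0d 5c 5c 5c.
m1: inner = H(32 67 36 36 36 f1) = 02 2c; tag = H(58 0d 5c 5c 5c 02 2c) = 01a7
m2: inner = H(32 67 36 36 36 16) = 01 51; tag = H(58 0d 5c 5c 5c 01 51) = 01cb
m3: inner = H(32 67 36 36 36 76) = 01 b1; tag = H(58 0d 5c 5c 5c 01 b1) = 022b ← matches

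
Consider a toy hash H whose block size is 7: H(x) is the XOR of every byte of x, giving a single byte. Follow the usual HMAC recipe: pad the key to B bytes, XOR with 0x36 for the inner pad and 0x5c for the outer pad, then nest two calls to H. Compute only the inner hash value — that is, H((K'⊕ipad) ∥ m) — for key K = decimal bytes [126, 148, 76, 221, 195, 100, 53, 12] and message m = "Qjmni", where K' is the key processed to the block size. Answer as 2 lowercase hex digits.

82

Key decimal bytes [126, 148, 76, 221, 195, 100, 53, 12] = 7e 94 4c dd c3 64 35 0c is 8 bytes > B = 7, so hash it first: H(key) = e5, then zero-pad to 7 bytes: K' = e5 00 00 00 00 00 00.
K' ⊕ ipad = d3 36 36 36 36 36 36.
Inner input = d3 36 36 36 36 36 36 ∥ 51 6a 6d 6e 69.
Inner hash: XOR d3⊕36⊕36⊕36⊕36⊕36⊕36⊕51⊕6a⊕6d⊕6e⊕69 = 82.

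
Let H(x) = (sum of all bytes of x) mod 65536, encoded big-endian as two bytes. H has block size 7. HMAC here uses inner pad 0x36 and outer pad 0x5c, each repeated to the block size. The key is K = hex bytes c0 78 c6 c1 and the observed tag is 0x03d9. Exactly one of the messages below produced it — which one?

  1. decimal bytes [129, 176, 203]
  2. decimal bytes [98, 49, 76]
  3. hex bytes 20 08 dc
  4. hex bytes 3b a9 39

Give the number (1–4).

1

Key hex bytes c0 78 c6 c1 is 4 bytes ≤ B = 7; zero-pad to 7 bytes: K' = c0 78 c6 c1 00 00 00.
K' ⊕ ipad = f6 4e f0 f7 36 36 36; K' ⊕ opad = 9c 24 9a 9d 5c 5c 5c.
m1: inner = H(f6 4e f0 f7 36 36 36 81 b0 cb) = 05 c9; tag = H(9c 24 9a 9d 5c 5c 5c 05 c9) = 03d9 ← matches
m2: inner = H(f6 4e f0 f7 36 36 36 62 31 4c) = 04 ac; tag = H(9c 24 9a 9d 5c 5c 5c 04 ac) = 03bb
m3: inner = H(f6 4e f0 f7 36 36 36 20 08 dc) = 04 d1; tag = H(9c 24 9a 9d 5c 5c 5c 04 d1) = 03e0
m4: inner = H(f6 4e f0 f7 36 36 36 3b a9 39) = 04 ea; tag = H(9c 24 9a 9d 5c 5c 5c 04 ea) = 03f9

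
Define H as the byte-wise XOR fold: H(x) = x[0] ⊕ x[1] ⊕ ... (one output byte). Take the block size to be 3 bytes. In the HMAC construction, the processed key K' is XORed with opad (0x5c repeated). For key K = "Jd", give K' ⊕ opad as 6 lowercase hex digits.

16385c

Key "Jd" = 4a 64 is 2 bytes ≤ B = 3; zero-pad to 3 bytes: K' = 4a 64 00.
XOR each byte with 0x5c: 4a⊕5c=16, 64⊕5c=38, 00⊕5c=5c.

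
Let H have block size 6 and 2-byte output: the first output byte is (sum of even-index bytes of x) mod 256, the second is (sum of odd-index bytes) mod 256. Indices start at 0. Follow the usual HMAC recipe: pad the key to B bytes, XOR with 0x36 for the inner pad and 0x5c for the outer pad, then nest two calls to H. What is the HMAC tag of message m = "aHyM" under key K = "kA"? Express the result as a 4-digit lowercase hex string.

924d

Key "kA" = 6b 41 is 2 bytes ≤ B = 6; zero-pad to 6 bytes: K' = 6b 41 00 00 00 00.
K' ⊕ ipad = 5d 77 36 36 36 36.  K' ⊕ opad = 37 1d 5c 5c 5c 5c.
Inner input = (K'⊕ipad) ∥ m = 5d 77 36 36 36 36 ∥ 61 48 79 4d.
Inner hash: even-index sum = 419 mod 256 = 163; odd-index sum = 376 mod 256 = 120 → a3 78.
Outer input = (K'⊕opad) ∥ inner = 37 1d 5c 5c 5c 5c ∥ a3 78.
Outer hash (tag): even-index sum = 402 mod 256 = 146; odd-index sum = 333 mod 256 = 77 → 92 4d.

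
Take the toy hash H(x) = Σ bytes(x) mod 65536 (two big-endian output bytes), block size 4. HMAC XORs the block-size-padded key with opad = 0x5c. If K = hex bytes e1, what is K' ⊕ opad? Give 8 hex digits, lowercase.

bd5c5c5c

Key hex bytes e1 is 1 byte ≤ B = 4; zero-pad to 4 bytes: K' = e1 00 00 00.
XOR each byte with 0x5c: e1⊕5c=bd, 00⊕5c=5c, 00⊕5c=5c, 00⊕5c=5c.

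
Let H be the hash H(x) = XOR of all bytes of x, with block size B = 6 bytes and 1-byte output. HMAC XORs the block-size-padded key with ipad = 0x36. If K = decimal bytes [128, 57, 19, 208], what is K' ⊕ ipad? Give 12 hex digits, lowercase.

b60f25e63636

Key decimal bytes [128, 57, 19, 208] = 80 39 13 d0 is 4 bytes ≤ B = 6; zero-pad to 6 bytes: K' = 80 39 13 d0 00 00.
XOR each byte with 0x36: 80⊕36=b6, 39⊕36=0f, 13⊕36=25, d0⊕36=e6, 00⊕36=36, 00⊕36=36.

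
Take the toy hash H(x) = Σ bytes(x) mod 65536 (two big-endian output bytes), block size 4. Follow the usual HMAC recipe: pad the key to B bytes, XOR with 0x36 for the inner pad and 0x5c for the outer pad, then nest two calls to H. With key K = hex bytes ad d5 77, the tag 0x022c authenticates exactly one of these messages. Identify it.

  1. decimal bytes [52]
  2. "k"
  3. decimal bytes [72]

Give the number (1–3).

Key hex bytes ad d5 77 is 3 bytes ≤ B = 4; zero-pad to 4 bytes: K' = ad d5 77 00.
K' ⊕ ipad = 9b e3 41 36; K' ⊕ opad = f1 89 2b 5c.
m1: inner = H(9b e3 41 36 34) = 02 29; tag = H(f1 89 2b 5c 02 29) = 022c ← matches
m2: inner = H(9b e3 41 36 6b) = 02 60; tag = H(f1 89 2b 5c 02 60) = 0263
m3: inner = H(9b e3 41 36 48) = 02 3d; tag = H(f1 89 2b 5c 02 3d) = 0240

1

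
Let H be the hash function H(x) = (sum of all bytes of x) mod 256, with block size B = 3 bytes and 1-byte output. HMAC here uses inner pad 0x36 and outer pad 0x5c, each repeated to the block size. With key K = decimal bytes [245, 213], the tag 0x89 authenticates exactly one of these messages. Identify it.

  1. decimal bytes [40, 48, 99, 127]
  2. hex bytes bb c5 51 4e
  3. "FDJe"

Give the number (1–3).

Key decimal bytes [245, 213] = f5 d5 is 2 bytes ≤ B = 3; zero-pad to 3 bytes: K' = f5 d5 00.
K' ⊕ ipad = c3 e3 36; K' ⊕ opad = a9 89 5c.
m1: inner = H(c3 e3 36 28 30 63 7f) = 16; tag = H(a9 89 5c 16) = a4
m2: inner = H(c3 e3 36 bb c5 51 4e) = fb; tag = H(a9 89 5c fb) = 89 ← matches
m3: inner = H(c3 e3 36 46 44 4a 65) = 15; tag = H(a9 89 5c 15) = a3

2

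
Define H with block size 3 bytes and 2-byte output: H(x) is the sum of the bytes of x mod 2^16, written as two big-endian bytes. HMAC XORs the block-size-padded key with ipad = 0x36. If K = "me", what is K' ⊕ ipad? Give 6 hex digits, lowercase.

Key "me" = 6d 65 is 2 bytes ≤ B = 3; zero-pad to 3 bytes: K' = 6d 65 00.
XOR each byte with 0x36: 6d⊕36=5b, 65⊕36=53, 00⊕36=36.

5b5336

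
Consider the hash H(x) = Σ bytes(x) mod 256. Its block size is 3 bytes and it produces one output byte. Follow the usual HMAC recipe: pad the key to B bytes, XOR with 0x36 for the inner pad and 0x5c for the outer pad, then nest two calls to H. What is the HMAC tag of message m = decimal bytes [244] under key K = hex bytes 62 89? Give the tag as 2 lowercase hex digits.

Key hex bytes 62 89 is 2 bytes ≤ B = 3; zero-pad to 3 bytes: K' = 62 89 00.
K' ⊕ ipad = 54 bf 36.  K' ⊕ opad = 3e d5 5c.
Inner input = (K'⊕ipad) ∥ m = 54 bf 36 ∥ f4.
Inner hash: sum = 84+191+54+244 = 573; mod 256 = 61 → 3d.
Outer input = (K'⊕opad) ∥ inner = 3e d5 5c ∥ 3d.
Outer hash (tag): sum = 62+213+92+61 = 428; mod 256 = 172 → ac.

ac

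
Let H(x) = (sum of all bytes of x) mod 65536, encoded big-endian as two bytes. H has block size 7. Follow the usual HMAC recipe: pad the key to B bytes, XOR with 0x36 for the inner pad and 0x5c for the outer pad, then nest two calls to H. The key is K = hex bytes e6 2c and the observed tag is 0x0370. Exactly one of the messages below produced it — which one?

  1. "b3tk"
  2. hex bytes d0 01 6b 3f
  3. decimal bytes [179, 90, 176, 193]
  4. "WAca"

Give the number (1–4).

Key hex bytes e6 2c is 2 bytes ≤ B = 7; zero-pad to 7 bytes: K' = e6 2c 00 00 00 00 00.
K' ⊕ ipad = d0 1a 36 36 36 36 36; K' ⊕ opad = ba 70 5c 5c 5c 5c 5c.
m1: inner = H(d0 1a 36 36 36 36 36 62 33 74 6b) = 03 6c; tag = H(ba 70 5c 5c 5c 5c 5c 03 6c) = 0365
m2: inner = H(d0 1a 36 36 36 36 36 d0 01 6b 3f) = 03 73; tag = H(ba 70 5c 5c 5c 5c 5c 03 73) = 036c
m3: inner = H(d0 1a 36 36 36 36 36 b3 5a b0 c1) = 04 76; tag = H(ba 70 5c 5c 5c 5c 5c 04 76) = 0370 ← matches
m4: inner = H(d0 1a 36 36 36 36 36 57 41 63 61) = 03 54; tag = H(ba 70 5c 5c 5c 5c 5c 03 54) = 034d

3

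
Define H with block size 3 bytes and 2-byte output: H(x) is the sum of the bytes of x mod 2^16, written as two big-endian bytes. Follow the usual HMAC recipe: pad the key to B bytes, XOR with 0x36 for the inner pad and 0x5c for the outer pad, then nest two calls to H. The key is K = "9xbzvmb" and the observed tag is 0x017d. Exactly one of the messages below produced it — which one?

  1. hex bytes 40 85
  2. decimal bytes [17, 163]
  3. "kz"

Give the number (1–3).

Key "9xbzvmb" = 39 78 62 7a 76 6d 62 is 7 bytes > B = 3, so hash it first: H(key) = 02 d2, then zero-pad to 3 bytes: K' = 02 d2 00.
K' ⊕ ipad = 34 e4 36; K' ⊕ opad = 5e 8e 5c.
m1: inner = H(34 e4 36 40 85) = 02 13; tag = H(5e 8e 5c 02 13) = 015d
m2: inner = H(34 e4 36 11 a3) = 02 02; tag = H(5e 8e 5c 02 02) = 014c
m3: inner = H(34 e4 36 6b 7a) = 02 33; tag = H(5e 8e 5c 02 33) = 017d ← matches

3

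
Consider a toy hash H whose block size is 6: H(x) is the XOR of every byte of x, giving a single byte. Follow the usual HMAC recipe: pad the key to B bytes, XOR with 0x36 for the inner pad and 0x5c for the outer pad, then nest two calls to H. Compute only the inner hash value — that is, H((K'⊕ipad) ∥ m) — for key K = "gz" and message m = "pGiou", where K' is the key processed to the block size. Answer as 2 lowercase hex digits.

59

Key "gz" = 67 7a is 2 bytes ≤ B = 6; zero-pad to 6 bytes: K' = 67 7a 00 00 00 00.
K' ⊕ ipad = 51 4c 36 36 36 36.
Inner input = 51 4c 36 36 36 36 ∥ 70 47 69 6f 75.
Inner hash: XOR 51⊕4c⊕36⊕36⊕36⊕36⊕70⊕47⊕69⊕6f⊕75 = 59.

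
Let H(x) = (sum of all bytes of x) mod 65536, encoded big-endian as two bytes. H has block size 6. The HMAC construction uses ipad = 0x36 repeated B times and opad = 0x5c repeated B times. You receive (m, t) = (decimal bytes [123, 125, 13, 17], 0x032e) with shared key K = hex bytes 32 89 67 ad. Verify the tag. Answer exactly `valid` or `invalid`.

Key hex bytes 32 89 67 ad is 4 bytes ≤ B = 6; zero-pad to 6 bytes: K' = 32 89 67 ad 00 00.
K' ⊕ ipad = 04 bf 51 9b 36 36; K' ⊕ opad = 6e d5 3b f1 5c 5c.
Inner hash: sum = 4+191+81+155+54+54+123+125+13+17 = 817 → 03 31.
Outer hash (recomputed tag): sum = 110+213+59+241+92+92+3+49 = 859 → 03 5b.
Recomputed tag = 035b; claimed = 032e → mismatch.

invalid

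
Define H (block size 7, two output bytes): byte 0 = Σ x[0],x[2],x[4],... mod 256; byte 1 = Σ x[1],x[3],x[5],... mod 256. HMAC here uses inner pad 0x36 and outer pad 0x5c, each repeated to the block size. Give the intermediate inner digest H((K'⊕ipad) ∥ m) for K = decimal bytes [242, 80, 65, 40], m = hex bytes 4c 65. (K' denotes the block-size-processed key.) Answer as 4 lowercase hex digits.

Key decimal bytes [242, 80, 65, 40] = f2 50 41 28 is 4 bytes ≤ B = 7; zero-pad to 7 bytes: K' = f2 50 41 28 00 00 00.
K' ⊕ ipad = c4 66 77 1e 36 36 36.
Inner input = c4 66 77 1e 36 36 36 ∥ 4c 65.
Inner hash: even-index sum = 524 mod 256 = 12; odd-index sum = 262 mod 256 = 6 → 0c 06.

0c06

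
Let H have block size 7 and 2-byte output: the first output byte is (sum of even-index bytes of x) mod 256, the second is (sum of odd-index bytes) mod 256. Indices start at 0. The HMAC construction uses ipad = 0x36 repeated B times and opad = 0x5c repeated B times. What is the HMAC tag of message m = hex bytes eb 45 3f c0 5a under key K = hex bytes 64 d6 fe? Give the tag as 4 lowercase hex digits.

Key hex bytes 64 d6 fe is 3 bytes ≤ B = 7; zero-pad to 7 bytes: K' = 64 d6 fe 00 00 00 00.
K' ⊕ ipad = 52 e0 c8 36 36 36 36.  K' ⊕ opad = 38 8a a2 5c 5c 5c 5c.
Inner input = (K'⊕ipad) ∥ m = 52 e0 c8 36 36 36 36 ∥ eb 45 3f c0 5a.
Inner hash: even-index sum = 651 mod 256 = 139; odd-index sum = 720 mod 256 = 208 → 8b d0.
Outer input = (K'⊕opad) ∥ inner = 38 8a a2 5c 5c 5c 5c ∥ 8b d0.
Outer hash (tag): even-index sum = 610 mod 256 = 98; odd-index sum = 461 mod 256 = 205 → 62 cd.

62cd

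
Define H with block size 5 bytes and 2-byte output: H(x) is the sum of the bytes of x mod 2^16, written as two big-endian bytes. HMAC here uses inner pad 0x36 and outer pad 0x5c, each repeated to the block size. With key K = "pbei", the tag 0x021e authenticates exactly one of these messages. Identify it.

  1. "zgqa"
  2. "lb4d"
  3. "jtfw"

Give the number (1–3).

Key "pbei" = 70 62 65 69 is 4 bytes ≤ B = 5; zero-pad to 5 bytes: K' = 70 62 65 69 00.
K' ⊕ ipad = 46 54 53 5f 36; K' ⊕ opad = 2c 3e 39 35 5c.
m1: inner = H(46 54 53 5f 36 7a 67 71 61) = 03 35; tag = H(2c 3e 39 35 5c 03 35) = 016c
m2: inner = H(46 54 53 5f 36 6c 62 34 64) = 02 e8; tag = H(2c 3e 39 35 5c 02 e8) = 021e ← matches
m3: inner = H(46 54 53 5f 36 6a 74 66 77) = 03 3d; tag = H(2c 3e 39 35 5c 03 3d) = 0174

2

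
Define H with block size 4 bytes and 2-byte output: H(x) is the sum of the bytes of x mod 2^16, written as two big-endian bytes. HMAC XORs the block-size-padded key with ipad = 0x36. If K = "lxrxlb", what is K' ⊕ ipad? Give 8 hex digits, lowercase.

Key "lxrxlb" = 6c 78 72 78 6c 62 is 6 bytes > B = 4, so hash it first: H(key) = 02 9c, then zero-pad to 4 bytes: K' = 02 9c 00 00.
XOR each byte with 0x36: 02⊕36=34, 9c⊕36=aa, 00⊕36=36, 00⊕36=36.

34aa3636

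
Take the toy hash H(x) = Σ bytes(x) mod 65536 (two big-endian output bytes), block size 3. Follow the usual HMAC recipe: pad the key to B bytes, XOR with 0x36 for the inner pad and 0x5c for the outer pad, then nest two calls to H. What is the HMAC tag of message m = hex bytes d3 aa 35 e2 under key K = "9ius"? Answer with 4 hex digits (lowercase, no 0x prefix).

024f

Key "9ius" = 39 69 75 73 is 4 bytes > B = 3, so hash it first: H(key) = 01 8a, then zero-pad to 3 bytes: K' = 01 8a 00.
K' ⊕ ipad = 37 bc 36.  K' ⊕ opad = 5d d6 5c.
Inner input = (K'⊕ipad) ∥ m = 37 bc 36 ∥ d3 aa 35 e2.
Inner hash: sum = 55+188+54+211+170+53+226 = 957 → 03 bd.
Outer input = (K'⊕opad) ∥ inner = 5d d6 5c ∥ 03 bd.
Outer hash (tag): sum = 93+214+92+3+189 = 591 → 02 4f.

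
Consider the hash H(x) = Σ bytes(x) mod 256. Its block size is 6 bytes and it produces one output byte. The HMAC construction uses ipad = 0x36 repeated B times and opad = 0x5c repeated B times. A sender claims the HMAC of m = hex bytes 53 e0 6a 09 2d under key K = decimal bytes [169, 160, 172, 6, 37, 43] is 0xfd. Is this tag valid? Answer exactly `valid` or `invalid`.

invalid

Key decimal bytes [169, 160, 172, 6, 37, 43] = a9 a0 ac 06 25 2b is exactly B = 6 bytes: K' = a9 a0 ac 06 25 2b.
K' ⊕ ipad = 9f 96 9a 30 13 1d; K' ⊕ opad = f5 fc f0 5a 79 77.
Inner hash: sum = 159+150+154+48+19+29+83+224+106+9+45 = 1026; mod 256 = 2 → 02.
Outer hash (recomputed tag): sum = 245+252+240+90+121+119+2 = 1069; mod 256 = 45 → 2d.
Recomputed tag = 2d; claimed = fd → mismatch.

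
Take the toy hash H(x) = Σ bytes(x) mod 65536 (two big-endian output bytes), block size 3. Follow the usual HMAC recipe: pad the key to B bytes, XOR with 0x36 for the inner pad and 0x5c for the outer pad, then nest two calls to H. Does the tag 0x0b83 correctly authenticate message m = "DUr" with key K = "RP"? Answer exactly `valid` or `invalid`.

Key "RP" = 52 50 is 2 bytes ≤ B = 3; zero-pad to 3 bytes: K' = 52 50 00.
K' ⊕ ipad = 64 66 36; K' ⊕ opad = 0e 0c 5c.
Inner hash: sum = 100+102+54+68+85+114 = 523 → 02 0b.
Outer hash (recomputed tag): sum = 14+12+92+2+11 = 131 → 00 83.
Recomputed tag = 0083; claimed = 0b83 → mismatch.

invalid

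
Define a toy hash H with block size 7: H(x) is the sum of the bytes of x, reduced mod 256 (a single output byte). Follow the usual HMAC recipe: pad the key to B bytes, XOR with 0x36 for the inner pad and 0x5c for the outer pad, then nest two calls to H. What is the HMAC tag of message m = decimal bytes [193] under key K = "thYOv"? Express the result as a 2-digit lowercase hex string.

4b

Key "thYOv" = 74 68 59 4f 76 is 5 bytes ≤ B = 7; zero-pad to 7 bytes: K' = 74 68 59 4f 76 00 00.
K' ⊕ ipad = 42 5e 6f 79 40 36 36.  K' ⊕ opad = 28 34 05 13 2a 5c 5c.
Inner input = (K'⊕ipad) ∥ m = 42 5e 6f 79 40 36 36 ∥ c1.
Inner hash: sum = 66+94+111+121+64+54+54+193 = 757; mod 256 = 245 → f5.
Outer input = (K'⊕opad) ∥ inner = 28 34 05 13 2a 5c 5c ∥ f5.
Outer hash (tag): sum = 40+52+5+19+42+92+92+245 = 587; mod 256 = 75 → 4b.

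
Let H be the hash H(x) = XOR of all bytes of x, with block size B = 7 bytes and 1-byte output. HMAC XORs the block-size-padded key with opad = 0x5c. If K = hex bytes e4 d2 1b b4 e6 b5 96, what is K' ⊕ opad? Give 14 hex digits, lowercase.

Key hex bytes e4 d2 1b b4 e6 b5 96 is exactly B = 7 bytes: K' = e4 d2 1b b4 e6 b5 96.
XOR each byte with 0x5c: e4⊕5c=b8, d2⊕5c=8e, 1b⊕5c=47, b4⊕5c=e8, e6⊕5c=ba, b5⊕5c=e9, 96⊕5c=ca.

b88e47e8bae9ca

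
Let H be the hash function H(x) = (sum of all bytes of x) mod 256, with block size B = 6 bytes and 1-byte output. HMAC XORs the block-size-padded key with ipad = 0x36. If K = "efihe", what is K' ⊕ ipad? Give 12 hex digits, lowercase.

Key "efihe" = 65 66 69 68 65 is 5 bytes ≤ B = 6; zero-pad to 6 bytes: K' = 65 66 69 68 65 00.
XOR each byte with 0x36: 65⊕36=53, 66⊕36=50, 69⊕36=5f, 68⊕36=5e, 65⊕36=53, 00⊕36=36.

53505f5e5336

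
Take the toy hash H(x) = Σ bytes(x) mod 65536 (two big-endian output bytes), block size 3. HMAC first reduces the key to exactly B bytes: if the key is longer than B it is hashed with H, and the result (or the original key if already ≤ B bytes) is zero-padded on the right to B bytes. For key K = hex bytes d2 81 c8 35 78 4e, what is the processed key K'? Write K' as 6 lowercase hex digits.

|K| = 6 > B = 3, so first hash the key.
H(K): sum = 210+129+200+53+120+78 = 790 → 03 16.
Zero-pad H(K) = 03 16 to 3 bytes: K' = 03 16 00.

031600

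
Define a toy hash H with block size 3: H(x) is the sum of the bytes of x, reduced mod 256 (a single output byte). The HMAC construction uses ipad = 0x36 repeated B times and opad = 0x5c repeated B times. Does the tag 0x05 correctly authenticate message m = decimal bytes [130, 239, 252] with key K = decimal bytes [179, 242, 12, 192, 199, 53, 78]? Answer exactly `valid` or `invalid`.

valid

Key decimal bytes [179, 242, 12, 192, 199, 53, 78] = b3 f2 0c c0 c7 35 4e is 7 bytes > B = 3, so hash it first: H(key) = bb, then zero-pad to 3 bytes: K' = bb 00 00.
K' ⊕ ipad = 8d 36 36; K' ⊕ opad = e7 5c 5c.
Inner hash: sum = 141+54+54+130+239+252 = 870; mod 256 = 102 → 66.
Outer hash (recomputed tag): sum = 231+92+92+102 = 517; mod 256 = 5 → 05.
Recomputed tag = 05; claimed = 05 → match.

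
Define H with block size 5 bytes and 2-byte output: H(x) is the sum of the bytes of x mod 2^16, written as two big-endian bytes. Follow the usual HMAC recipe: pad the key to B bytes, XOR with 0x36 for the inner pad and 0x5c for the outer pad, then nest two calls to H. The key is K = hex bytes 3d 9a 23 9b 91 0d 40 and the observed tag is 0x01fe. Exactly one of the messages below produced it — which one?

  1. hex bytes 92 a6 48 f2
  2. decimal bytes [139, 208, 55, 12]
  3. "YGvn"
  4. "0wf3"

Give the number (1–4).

Key hex bytes 3d 9a 23 9b 91 0d 40 is 7 bytes > B = 5, so hash it first: H(key) = 02 73, then zero-pad to 5 bytes: K' = 02 73 00 00 00.
K' ⊕ ipad = 34 45 36 36 36; K' ⊕ opad = 5e 2f 5c 5c 5c.
m1: inner = H(34 45 36 36 36 92 a6 48 f2) = 03 8d; tag = H(5e 2f 5c 5c 5c 03 8d) = 0231
m2: inner = H(34 45 36 36 36 8b d0 37 0c) = 02 b9; tag = H(5e 2f 5c 5c 5c 02 b9) = 025c
m3: inner = H(34 45 36 36 36 59 47 76 6e) = 02 9f; tag = H(5e 2f 5c 5c 5c 02 9f) = 0242
m4: inner = H(34 45 36 36 36 30 77 66 33) = 02 5b; tag = H(5e 2f 5c 5c 5c 02 5b) = 01fe ← matches

4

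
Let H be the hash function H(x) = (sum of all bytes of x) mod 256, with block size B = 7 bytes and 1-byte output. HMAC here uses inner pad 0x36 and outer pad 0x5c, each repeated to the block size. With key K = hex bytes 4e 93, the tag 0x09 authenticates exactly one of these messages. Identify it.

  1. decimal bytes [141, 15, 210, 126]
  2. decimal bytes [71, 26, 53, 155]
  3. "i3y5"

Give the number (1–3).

Key hex bytes 4e 93 is 2 bytes ≤ B = 7; zero-pad to 7 bytes: K' = 4e 93 00 00 00 00 00.
K' ⊕ ipad = 78 a5 36 36 36 36 36; K' ⊕ opad = 12 cf 5c 5c 5c 5c 5c.
m1: inner = H(78 a5 36 36 36 36 36 8d 0f d2 7e) = 17; tag = H(12 cf 5c 5c 5c 5c 5c 17) = c4
m2: inner = H(78 a5 36 36 36 36 36 47 1a 35 9b) = 5c; tag = H(12 cf 5c 5c 5c 5c 5c 5c) = 09 ← matches
m3: inner = H(78 a5 36 36 36 36 36 69 33 79 35) = 75; tag = H(12 cf 5c 5c 5c 5c 5c 75) = 22

2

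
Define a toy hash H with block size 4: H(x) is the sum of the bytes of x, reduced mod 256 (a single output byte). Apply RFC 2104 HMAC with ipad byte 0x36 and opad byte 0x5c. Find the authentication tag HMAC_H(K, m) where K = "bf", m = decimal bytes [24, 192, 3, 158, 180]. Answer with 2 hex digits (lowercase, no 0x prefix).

6d

Key "bf" = 62 66 is 2 bytes ≤ B = 4; zero-pad to 4 bytes: K' = 62 66 00 00.
K' ⊕ ipad = 54 50 36 36.  K' ⊕ opad = 3e 3a 5c 5c.
Inner input = (K'⊕ipad) ∥ m = 54 50 36 36 ∥ 18 c0 03 9e b4.
Inner hash: sum = 84+80+54+54+24+192+3+158+180 = 829; mod 256 = 61 → 3d.
Outer input = (K'⊕opad) ∥ inner = 3e 3a 5c 5c ∥ 3d.
Outer hash (tag): sum = 62+58+92+92+61 = 365; mod 256 = 109 → 6d.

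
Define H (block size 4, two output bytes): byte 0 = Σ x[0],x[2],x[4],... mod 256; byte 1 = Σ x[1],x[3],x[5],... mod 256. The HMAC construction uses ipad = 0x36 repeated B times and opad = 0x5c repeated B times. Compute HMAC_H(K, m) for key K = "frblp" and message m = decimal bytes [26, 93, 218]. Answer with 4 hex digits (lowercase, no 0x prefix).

Key "frblp" = 66 72 62 6c 70 is 5 bytes > B = 4, so hash it first: H(key) = 38 de, then zero-pad to 4 bytes: K' = 38 de 00 00.
K' ⊕ ipad = 0e e8 36 36.  K' ⊕ opad = 64 82 5c 5c.
Inner input = (K'⊕ipad) ∥ m = 0e e8 36 36 ∥ 1a 5d da.
Inner hash: even-index sum = 312 mod 256 = 56; odd-index sum = 379 mod 256 = 123 → 38 7b.
Outer input = (K'⊕opad) ∥ inner = 64 82 5c 5c ∥ 38 7b.
Outer hash (tag): even-index sum = 248 mod 256 = 248; odd-index sum = 345 mod 256 = 89 → f8 59.

f859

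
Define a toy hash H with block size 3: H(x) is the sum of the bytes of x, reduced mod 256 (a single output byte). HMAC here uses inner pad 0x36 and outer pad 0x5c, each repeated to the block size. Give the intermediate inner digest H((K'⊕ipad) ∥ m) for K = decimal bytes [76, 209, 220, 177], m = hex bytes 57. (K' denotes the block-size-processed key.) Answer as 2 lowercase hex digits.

Key decimal bytes [76, 209, 220, 177] = 4c d1 dc b1 is 4 bytes > B = 3, so hash it first: H(key) = aa, then zero-pad to 3 bytes: K' = aa 00 00.
K' ⊕ ipad = 9c 36 36.
Inner input = 9c 36 36 ∥ 57.
Inner hash: sum = 156+54+54+87 = 351; mod 256 = 95 → 5f.

5f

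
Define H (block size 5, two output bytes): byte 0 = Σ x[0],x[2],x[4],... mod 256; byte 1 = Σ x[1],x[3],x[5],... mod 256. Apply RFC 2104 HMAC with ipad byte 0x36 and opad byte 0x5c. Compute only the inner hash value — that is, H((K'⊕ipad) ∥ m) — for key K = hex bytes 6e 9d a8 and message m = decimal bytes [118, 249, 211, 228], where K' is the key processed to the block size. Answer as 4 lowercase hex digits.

Key hex bytes 6e 9d a8 is 3 bytes ≤ B = 5; zero-pad to 5 bytes: K' = 6e 9d a8 00 00.
K' ⊕ ipad = 58 ab 9e 36 36.
Inner input = 58 ab 9e 36 36 ∥ 76 f9 d3 e4.
Inner hash: even-index sum = 777 mod 256 = 9; odd-index sum = 554 mod 256 = 42 → 09 2a.

092a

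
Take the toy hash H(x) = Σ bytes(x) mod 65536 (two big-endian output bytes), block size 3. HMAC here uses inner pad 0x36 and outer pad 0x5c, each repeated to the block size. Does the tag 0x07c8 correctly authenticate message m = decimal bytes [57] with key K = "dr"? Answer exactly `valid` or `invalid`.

Key "dr" = 64 72 is 2 bytes ≤ B = 3; zero-pad to 3 bytes: K' = 64 72 00.
K' ⊕ ipad = 52 44 36; K' ⊕ opad = 38 2e 5c.
Inner hash: sum = 82+68+54+57 = 261 → 01 05.
Outer hash (recomputed tag): sum = 56+46+92+1+5 = 200 → 00 c8.
Recomputed tag = 00c8; claimed = 07c8 → mismatch.

invalid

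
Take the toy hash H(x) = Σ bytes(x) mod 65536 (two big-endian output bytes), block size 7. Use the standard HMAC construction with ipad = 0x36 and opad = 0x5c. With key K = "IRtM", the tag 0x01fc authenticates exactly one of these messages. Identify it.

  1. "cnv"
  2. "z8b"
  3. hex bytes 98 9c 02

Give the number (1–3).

Key "IRtM" = 49 52 74 4d is 4 bytes ≤ B = 7; zero-pad to 7 bytes: K' = 49 52 74 4d 00 00 00.
K' ⊕ ipad = 7f 64 42 7b 36 36 36; K' ⊕ opad = 15 0e 28 11 5c 5c 5c.
m1: inner = H(7f 64 42 7b 36 36 36 63 6e 76) = 03 89; tag = H(15 0e 28 11 5c 5c 5c 03 89) = 01fc ← matches
m2: inner = H(7f 64 42 7b 36 36 36 7a 38 62) = 03 56; tag = H(15 0e 28 11 5c 5c 5c 03 56) = 01c9
m3: inner = H(7f 64 42 7b 36 36 36 98 9c 02) = 03 78; tag = H(15 0e 28 11 5c 5c 5c 03 78) = 01eb

1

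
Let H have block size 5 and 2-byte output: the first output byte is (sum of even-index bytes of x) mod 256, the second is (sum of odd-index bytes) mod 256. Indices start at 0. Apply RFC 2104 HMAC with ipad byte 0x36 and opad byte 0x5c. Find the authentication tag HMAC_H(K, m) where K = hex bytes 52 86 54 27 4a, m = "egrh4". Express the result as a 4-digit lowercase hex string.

f866

Key hex bytes 52 86 54 27 4a is exactly B = 5 bytes: K' = 52 86 54 27 4a.
K' ⊕ ipad = 64 b0 62 11 7c.  K' ⊕ opad = 0e da 08 7b 16.
Inner input = (K'⊕ipad) ∥ m = 64 b0 62 11 7c ∥ 65 67 72 68 34.
Inner hash: even-index sum = 529 mod 256 = 17; odd-index sum = 460 mod 256 = 204 → 11 cc.
Outer input = (K'⊕opad) ∥ inner = 0e da 08 7b 16 ∥ 11 cc.
Outer hash (tag): even-index sum = 248 mod 256 = 248; odd-index sum = 358 mod 256 = 102 → f8 66.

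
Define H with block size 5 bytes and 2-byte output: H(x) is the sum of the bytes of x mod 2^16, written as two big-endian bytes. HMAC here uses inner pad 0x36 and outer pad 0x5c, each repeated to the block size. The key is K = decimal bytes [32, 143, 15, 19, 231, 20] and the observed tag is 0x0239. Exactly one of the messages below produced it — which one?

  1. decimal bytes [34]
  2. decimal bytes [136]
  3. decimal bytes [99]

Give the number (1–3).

Key decimal bytes [32, 143, 15, 19, 231, 20] = 20 8f 0f 13 e7 14 is 6 bytes > B = 5, so hash it first: H(key) = 01 cc, then zero-pad to 5 bytes: K' = 01 cc 00 00 00.
K' ⊕ ipad = 37 fa 36 36 36; K' ⊕ opad = 5d 90 5c 5c 5c.
m1: inner = H(37 fa 36 36 36 22) = 01 f5; tag = H(5d 90 5c 5c 5c 01 f5) = 02f7
m2: inner = H(37 fa 36 36 36 88) = 02 5b; tag = H(5d 90 5c 5c 5c 02 5b) = 025e
m3: inner = H(37 fa 36 36 36 63) = 02 36; tag = H(5d 90 5c 5c 5c 02 36) = 0239 ← matches

3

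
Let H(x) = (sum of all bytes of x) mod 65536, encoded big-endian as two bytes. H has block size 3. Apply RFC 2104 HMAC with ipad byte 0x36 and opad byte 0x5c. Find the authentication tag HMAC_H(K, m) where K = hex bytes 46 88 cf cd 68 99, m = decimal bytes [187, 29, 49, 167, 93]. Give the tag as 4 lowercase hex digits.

01c9

Key hex bytes 46 88 cf cd 68 99 is 6 bytes > B = 3, so hash it first: H(key) = 03 6b, then zero-pad to 3 bytes: K' = 03 6b 00.
K' ⊕ ipad = 35 5d 36.  K' ⊕ opad = 5f 37 5c.
Inner input = (K'⊕ipad) ∥ m = 35 5d 36 ∥ bb 1d 31 a7 5d.
Inner hash: sum = 53+93+54+187+29+49+167+93 = 725 → 02 d5.
Outer input = (K'⊕opad) ∥ inner = 5f 37 5c ∥ 02 d5.
Outer hash (tag): sum = 95+55+92+2+213 = 457 → 01 c9.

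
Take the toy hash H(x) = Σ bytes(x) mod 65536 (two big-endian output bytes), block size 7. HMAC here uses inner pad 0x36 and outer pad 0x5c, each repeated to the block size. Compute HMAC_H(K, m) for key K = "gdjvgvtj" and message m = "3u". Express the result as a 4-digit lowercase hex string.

Key "gdjvgvtj" = 67 64 6a 76 67 76 74 6a is 8 bytes > B = 7, so hash it first: H(key) = 03 66, then zero-pad to 7 bytes: K' = 03 66 00 00 00 00 00.
K' ⊕ ipad = 35 50 36 36 36 36 36.  K' ⊕ opad = 5f 3a 5c 5c 5c 5c 5c.
Inner input = (K'⊕ipad) ∥ m = 35 50 36 36 36 36 36 ∥ 33 75.
Inner hash: sum = 53+80+54+54+54+54+54+51+117 = 571 → 02 3b.
Outer input = (K'⊕opad) ∥ inner = 5f 3a 5c 5c 5c 5c 5c ∥ 02 3b.
Outer hash (tag): sum = 95+58+92+92+92+92+92+2+59 = 674 → 02 a2.

02a2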